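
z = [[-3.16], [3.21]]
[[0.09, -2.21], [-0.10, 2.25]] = z @ [[-0.03, 0.7]]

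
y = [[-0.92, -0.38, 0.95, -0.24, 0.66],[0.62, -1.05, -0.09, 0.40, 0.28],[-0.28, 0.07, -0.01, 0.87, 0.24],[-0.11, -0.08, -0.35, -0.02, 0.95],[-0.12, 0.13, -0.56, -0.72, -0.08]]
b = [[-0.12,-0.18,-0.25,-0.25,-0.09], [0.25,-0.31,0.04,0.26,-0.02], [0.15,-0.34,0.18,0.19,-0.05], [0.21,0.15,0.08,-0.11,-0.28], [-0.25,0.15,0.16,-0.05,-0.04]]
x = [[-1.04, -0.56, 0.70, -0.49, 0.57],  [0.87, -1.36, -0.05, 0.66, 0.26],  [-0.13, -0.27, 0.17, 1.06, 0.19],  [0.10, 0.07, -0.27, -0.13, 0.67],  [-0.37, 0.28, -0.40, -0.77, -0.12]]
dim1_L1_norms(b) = [0.89, 0.88, 0.91, 0.83, 0.65]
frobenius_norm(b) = 0.95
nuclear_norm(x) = 5.70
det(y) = -0.74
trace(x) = -2.48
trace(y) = -2.08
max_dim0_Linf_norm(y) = 1.05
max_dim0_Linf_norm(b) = 0.34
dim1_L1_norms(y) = [3.15, 2.44, 1.47, 1.51, 1.61]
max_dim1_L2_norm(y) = 1.54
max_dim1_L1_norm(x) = 3.36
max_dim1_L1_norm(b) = 0.91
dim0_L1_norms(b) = [0.98, 1.13, 0.71, 0.86, 0.48]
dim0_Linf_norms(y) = [0.92, 1.05, 0.95, 0.87, 0.95]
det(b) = 0.00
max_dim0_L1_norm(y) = 2.25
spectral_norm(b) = 0.69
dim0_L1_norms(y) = [2.05, 1.71, 1.96, 2.25, 2.21]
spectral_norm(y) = 1.63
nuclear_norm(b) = 1.83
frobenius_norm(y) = 2.63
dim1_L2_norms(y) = [1.54, 1.32, 0.95, 1.02, 0.93]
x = b + y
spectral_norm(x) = 2.08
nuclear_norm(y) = 5.42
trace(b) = -0.40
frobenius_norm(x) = 2.89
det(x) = -0.81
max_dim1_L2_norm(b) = 0.48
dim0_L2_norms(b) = [0.45, 0.54, 0.36, 0.43, 0.3]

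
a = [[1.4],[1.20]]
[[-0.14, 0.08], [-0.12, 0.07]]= a @ [[-0.10, 0.06]]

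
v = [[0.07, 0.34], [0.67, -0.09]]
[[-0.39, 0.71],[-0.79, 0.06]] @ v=[[0.45, -0.20], [-0.02, -0.27]]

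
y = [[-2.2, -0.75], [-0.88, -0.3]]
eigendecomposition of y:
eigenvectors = [[-0.93, 0.32], [-0.37, -0.95]]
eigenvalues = [-2.5, -0.0]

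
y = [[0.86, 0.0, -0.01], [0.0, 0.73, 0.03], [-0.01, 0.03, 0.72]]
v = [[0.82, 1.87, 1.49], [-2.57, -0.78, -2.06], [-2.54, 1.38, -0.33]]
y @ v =[[0.73, 1.59, 1.28], [-1.95, -0.53, -1.51], [-1.91, 0.95, -0.31]]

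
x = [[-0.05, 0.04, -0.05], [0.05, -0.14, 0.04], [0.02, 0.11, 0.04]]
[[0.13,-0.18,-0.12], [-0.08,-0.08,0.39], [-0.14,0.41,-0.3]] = x @ [[1.46, 4.23, -0.22], [-0.07, 2.48, -2.78], [-4.11, 1.29, 0.38]]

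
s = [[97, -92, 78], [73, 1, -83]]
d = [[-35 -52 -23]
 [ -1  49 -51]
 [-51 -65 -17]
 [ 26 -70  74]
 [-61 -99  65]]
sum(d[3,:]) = 30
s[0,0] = 97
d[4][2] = 65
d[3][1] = -70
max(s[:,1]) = 1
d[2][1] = -65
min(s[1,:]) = -83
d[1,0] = -1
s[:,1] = [-92, 1]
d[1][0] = -1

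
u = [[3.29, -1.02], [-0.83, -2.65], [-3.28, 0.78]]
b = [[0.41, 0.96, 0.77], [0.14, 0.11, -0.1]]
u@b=[[1.21, 3.05, 2.64], [-0.71, -1.09, -0.37], [-1.24, -3.06, -2.60]]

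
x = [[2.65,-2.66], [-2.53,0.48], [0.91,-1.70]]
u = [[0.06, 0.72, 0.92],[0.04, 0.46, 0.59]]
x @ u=[[0.05, 0.68, 0.87], [-0.13, -1.6, -2.04], [-0.01, -0.13, -0.17]]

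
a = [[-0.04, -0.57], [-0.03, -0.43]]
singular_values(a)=[0.72, 0.0]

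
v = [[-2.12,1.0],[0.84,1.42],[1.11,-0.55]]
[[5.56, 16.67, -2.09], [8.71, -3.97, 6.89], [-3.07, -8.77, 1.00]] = v @[[0.21, -7.18, 2.56], [6.01, 1.45, 3.34]]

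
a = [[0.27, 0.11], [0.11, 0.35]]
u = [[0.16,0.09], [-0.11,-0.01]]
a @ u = [[0.03, 0.02], [-0.02, 0.01]]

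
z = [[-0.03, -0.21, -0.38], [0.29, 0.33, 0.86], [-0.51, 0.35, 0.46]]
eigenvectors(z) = [[0.08,-0.09,-0.36], [-0.86,-0.88,0.65], [0.51,0.47,0.67]]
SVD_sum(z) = [[0.0, -0.19, -0.39], [-0.01, 0.4, 0.82], [-0.01, 0.25, 0.51]] + [[-0.03, 0.01, -0.0], [0.30, -0.06, 0.03], [-0.5, 0.10, -0.06]] + [[-0.01,  -0.03,  0.01], [-0.0,  -0.01,  0.0], [-0.00,  -0.0,  0.00]]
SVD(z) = [[0.37, 0.05, -0.93], [-0.79, -0.51, -0.34], [-0.49, 0.86, -0.15]] @ diag([1.1625368179424427, 0.6030896057248799, 0.03148133407067616]) @ [[0.01, -0.44, -0.90], [-0.97, 0.20, -0.11], [0.23, 0.88, -0.43]]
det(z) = 0.02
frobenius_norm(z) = 1.31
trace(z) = 0.76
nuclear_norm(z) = 1.80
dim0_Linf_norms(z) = [0.51, 0.35, 0.86]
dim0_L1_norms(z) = [0.83, 0.89, 1.7]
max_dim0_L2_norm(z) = 1.05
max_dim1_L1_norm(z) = 1.48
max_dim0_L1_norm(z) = 1.7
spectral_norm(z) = 1.16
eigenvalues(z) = [-0.21, -0.1, 1.07]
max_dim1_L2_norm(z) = 0.97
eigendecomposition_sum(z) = [[-0.09, -0.01, -0.04], [0.97, 0.12, 0.40], [-0.58, -0.07, -0.24]] + [[-0.05, -0.01, -0.01], [-0.50, -0.13, -0.14], [0.26, 0.07, 0.08]] + [[0.1, -0.19, -0.33], [-0.19, 0.34, 0.60], [-0.20, 0.35, 0.62]]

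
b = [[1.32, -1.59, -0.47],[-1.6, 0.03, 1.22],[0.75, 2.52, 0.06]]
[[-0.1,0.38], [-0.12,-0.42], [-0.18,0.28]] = b @ [[-0.21, 0.33], [0.0, 0.01], [-0.37, 0.09]]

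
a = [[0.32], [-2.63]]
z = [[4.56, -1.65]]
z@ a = [[5.8]]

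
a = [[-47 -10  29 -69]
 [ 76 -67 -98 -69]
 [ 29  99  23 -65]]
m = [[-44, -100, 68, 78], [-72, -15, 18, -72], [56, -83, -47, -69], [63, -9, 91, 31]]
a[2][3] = -65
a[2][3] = -65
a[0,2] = 29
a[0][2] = 29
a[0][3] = -69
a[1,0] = 76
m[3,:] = [63, -9, 91, 31]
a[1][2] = -98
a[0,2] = 29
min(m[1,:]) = -72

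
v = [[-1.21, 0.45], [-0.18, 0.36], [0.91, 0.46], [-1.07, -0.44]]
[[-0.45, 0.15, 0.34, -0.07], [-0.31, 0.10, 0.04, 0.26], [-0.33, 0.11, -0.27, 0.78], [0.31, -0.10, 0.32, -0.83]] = v@ [[0.06,-0.02,-0.29,0.4],  [-0.84,0.28,-0.02,0.91]]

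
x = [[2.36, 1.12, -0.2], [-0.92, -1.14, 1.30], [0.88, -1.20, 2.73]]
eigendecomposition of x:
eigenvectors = [[-0.35, 0.43, 0.28],[0.81, -0.55, 0.25],[0.47, -0.71, 0.93]]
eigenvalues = [0.0, 1.27, 2.68]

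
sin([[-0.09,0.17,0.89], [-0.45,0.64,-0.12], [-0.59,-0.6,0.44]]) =[[-0.1, 0.26, 0.95], [-0.48, 0.55, -0.05], [-0.67, -0.55, 0.44]]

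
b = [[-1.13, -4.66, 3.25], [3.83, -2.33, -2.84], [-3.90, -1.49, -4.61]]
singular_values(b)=[6.41, 5.68, 5.2]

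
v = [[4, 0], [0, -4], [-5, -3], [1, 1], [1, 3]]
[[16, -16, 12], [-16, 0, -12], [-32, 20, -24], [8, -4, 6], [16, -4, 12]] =v @ [[4, -4, 3], [4, 0, 3]]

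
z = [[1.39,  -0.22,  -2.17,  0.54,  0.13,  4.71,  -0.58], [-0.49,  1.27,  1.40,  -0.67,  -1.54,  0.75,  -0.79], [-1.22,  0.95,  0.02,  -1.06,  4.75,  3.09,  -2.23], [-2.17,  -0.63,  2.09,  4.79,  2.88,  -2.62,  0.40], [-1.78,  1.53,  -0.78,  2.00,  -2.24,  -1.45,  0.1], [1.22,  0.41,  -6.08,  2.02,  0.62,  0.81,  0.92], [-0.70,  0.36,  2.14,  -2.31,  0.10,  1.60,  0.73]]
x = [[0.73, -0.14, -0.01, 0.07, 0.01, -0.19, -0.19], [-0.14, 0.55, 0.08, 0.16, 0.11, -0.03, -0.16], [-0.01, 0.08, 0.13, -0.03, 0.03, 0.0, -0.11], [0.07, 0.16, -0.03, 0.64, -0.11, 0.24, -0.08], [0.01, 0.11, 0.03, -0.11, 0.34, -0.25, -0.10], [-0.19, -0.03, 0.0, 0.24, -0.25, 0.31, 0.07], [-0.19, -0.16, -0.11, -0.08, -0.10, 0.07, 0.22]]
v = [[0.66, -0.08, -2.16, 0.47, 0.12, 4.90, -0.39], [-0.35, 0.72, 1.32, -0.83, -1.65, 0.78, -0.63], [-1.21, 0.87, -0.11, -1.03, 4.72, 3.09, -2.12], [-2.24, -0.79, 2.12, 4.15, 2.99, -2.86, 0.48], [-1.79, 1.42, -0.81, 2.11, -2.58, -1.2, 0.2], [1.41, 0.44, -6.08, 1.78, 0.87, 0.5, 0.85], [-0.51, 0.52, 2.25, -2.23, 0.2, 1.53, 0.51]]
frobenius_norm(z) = 14.18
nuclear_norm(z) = 31.46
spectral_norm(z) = 8.51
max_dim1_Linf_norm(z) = 6.08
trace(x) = 2.92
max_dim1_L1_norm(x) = 1.34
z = v + x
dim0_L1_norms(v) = [8.17, 4.84, 14.85, 12.6, 13.13, 14.86, 5.18]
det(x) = 0.00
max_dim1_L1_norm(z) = 15.58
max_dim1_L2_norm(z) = 6.91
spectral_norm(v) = 8.46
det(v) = -1583.79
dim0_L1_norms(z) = [8.97, 5.37, 14.68, 13.39, 12.26, 15.03, 5.75]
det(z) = -3374.77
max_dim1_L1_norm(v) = 15.63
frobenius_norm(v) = 14.01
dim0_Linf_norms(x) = [0.73, 0.55, 0.13, 0.64, 0.34, 0.31, 0.22]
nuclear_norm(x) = 2.92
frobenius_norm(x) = 1.48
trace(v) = 3.85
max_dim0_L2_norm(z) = 7.29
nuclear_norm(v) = 30.65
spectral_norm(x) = 0.93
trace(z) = 6.77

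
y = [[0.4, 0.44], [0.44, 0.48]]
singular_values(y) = [0.88, 0.0]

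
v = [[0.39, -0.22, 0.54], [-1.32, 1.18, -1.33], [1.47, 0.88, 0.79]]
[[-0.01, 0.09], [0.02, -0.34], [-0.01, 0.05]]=v@[[-0.01, 0.10],[0.01, -0.14],[-0.0, 0.03]]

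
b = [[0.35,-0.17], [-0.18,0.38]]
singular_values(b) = [0.54, 0.19]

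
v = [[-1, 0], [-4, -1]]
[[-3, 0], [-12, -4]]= v @ [[3, 0], [0, 4]]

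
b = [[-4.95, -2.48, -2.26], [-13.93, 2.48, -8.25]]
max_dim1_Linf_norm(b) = 13.93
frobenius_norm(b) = 17.44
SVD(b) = [[-0.30, -0.95], [-0.95, 0.30]] @ diag([17.145004699006392, 3.1728715497241216]) @ [[0.86, -0.09, 0.5], [0.17, 0.98, -0.10]]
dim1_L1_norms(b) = [9.69, 24.66]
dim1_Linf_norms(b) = [4.95, 13.93]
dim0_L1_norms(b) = [18.88, 4.96, 10.51]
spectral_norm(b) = 17.15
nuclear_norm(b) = 20.32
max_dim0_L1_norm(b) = 18.88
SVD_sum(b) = [[-4.44,0.49,-2.57],[-14.09,1.54,-8.15]] + [[-0.51, -2.97, 0.31], [0.16, 0.94, -0.10]]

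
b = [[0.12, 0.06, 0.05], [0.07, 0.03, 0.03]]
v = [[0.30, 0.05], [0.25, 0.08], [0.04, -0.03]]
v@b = [[0.04, 0.02, 0.02],[0.04, 0.02, 0.01],[0.0, 0.0, 0.0]]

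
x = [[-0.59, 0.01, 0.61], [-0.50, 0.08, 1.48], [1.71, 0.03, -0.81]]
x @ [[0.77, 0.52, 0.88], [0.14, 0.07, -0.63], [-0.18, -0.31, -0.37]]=[[-0.56, -0.5, -0.75], [-0.64, -0.71, -1.04], [1.47, 1.14, 1.79]]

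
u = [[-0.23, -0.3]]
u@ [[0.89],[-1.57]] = [[0.27]]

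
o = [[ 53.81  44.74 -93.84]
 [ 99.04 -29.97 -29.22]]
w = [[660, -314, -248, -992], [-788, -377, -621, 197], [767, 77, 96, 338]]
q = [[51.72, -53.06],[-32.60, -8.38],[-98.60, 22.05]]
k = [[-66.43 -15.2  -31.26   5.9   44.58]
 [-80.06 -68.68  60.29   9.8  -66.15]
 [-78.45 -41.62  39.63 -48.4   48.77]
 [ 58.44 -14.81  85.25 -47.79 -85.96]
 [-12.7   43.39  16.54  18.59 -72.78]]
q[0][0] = 51.72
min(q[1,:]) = -32.6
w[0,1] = -314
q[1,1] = -8.38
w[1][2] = -621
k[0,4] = 44.58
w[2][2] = 96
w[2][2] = 96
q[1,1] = -8.38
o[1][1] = -29.97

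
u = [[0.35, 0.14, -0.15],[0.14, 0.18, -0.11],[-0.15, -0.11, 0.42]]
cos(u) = [[0.92,  -0.04,  0.06], [-0.04,  0.97,  0.04], [0.06,  0.04,  0.90]]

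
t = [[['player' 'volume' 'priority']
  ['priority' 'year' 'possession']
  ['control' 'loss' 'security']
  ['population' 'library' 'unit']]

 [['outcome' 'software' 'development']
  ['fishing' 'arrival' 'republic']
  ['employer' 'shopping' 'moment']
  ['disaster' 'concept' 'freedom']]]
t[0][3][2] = 'unit'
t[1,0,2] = 'development'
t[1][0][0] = 'outcome'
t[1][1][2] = 'republic'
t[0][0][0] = 'player'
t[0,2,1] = 'loss'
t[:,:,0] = [['player', 'priority', 'control', 'population'], ['outcome', 'fishing', 'employer', 'disaster']]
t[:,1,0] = ['priority', 'fishing']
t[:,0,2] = ['priority', 'development']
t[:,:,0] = [['player', 'priority', 'control', 'population'], ['outcome', 'fishing', 'employer', 'disaster']]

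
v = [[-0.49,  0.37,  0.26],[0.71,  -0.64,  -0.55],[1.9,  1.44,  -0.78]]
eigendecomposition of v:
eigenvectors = [[-0.47+0.00j, -0.44-0.06j, -0.44+0.06j], [(0.36+0j), 0.68+0.00j, 0.68-0.00j], [(-0.81+0j), -0.38-0.44j, (-0.38+0.44j)]]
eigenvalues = [(-0.33+0j), (-0.79+0.3j), (-0.79-0.3j)]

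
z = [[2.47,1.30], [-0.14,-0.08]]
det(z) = -0.02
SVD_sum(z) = [[2.47, 1.30], [-0.14, -0.08]] + [[0.00,-0.00],[0.0,-0.00]]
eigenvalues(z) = [2.4, -0.01]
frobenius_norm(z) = 2.80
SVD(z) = [[-1.0, 0.06],[0.06, 1.0]] @ diag([2.7958663893916422, 0.005579665773440066]) @ [[-0.88, -0.47], [0.47, -0.88]]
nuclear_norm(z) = 2.80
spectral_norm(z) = 2.80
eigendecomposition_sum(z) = [[2.47, 1.3],[-0.14, -0.07]] + [[0.00, 0.00], [-0.00, -0.01]]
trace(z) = 2.39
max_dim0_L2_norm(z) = 2.47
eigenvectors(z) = [[1.00, -0.46], [-0.06, 0.89]]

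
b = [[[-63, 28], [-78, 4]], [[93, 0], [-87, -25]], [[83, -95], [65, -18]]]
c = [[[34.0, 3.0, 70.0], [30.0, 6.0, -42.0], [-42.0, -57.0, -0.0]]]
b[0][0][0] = -63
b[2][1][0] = 65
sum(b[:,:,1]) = -106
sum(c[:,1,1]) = 6.0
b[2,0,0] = 83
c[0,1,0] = 30.0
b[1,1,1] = -25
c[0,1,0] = 30.0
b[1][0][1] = 0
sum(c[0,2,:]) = -99.0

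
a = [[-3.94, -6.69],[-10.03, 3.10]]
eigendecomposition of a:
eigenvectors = [[-0.78, 0.47], [-0.63, -0.88]]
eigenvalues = [-9.34, 8.5]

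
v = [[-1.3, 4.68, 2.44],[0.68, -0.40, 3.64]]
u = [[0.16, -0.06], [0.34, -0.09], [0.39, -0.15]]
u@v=[[-0.25, 0.77, 0.17], [-0.5, 1.63, 0.50], [-0.61, 1.89, 0.41]]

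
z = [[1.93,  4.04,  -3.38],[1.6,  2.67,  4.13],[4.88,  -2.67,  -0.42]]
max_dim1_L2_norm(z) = 5.61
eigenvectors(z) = [[(0.08-0.54j), 0.08+0.54j, -0.65+0.00j], [(0.1+0.44j), 0.10-0.44j, (-0.73+0j)], [(-0.7+0j), -0.70-0.00j, (-0.22+0j)]]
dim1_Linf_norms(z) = [4.04, 4.13, 4.88]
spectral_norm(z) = 5.61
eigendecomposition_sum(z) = [[-0.11+1.64j, (0.7-1.31j), (-2.01-0.54j)], [(-0.41-1.3j), (-0.14+1.22j), 1.71-0.19j], [2.08-0.15j, -1.77-0.64j, -0.31+2.63j]] + [[(-0.11-1.64j), 0.70+1.31j, (-2.01+0.54j)],[-0.41+1.30j, (-0.14-1.22j), 1.71+0.19j],[(2.08+0.15j), (-1.77+0.64j), -0.31-2.63j]] + [[(2.16+0j), 2.65-0.00j, (0.63+0j)], [(2.41+0j), (2.96-0j), (0.71+0j)], [(0.71+0j), (0.87-0j), 0.21+0.00j]]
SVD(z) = [[0.90, -0.43, -0.01],[-0.11, -0.19, -0.97],[0.42, 0.88, -0.22]] @ diag([5.612915153546176, 5.597159023439237, 5.148144747909139]) @ [[0.64, 0.40, -0.65], [0.56, -0.82, 0.05], [-0.52, -0.4, -0.75]]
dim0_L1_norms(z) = [8.41, 9.38, 7.93]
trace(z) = 4.18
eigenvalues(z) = [(-0.57+5.48j), (-0.57-5.48j), (5.32+0j)]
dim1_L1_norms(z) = [9.35, 8.4, 7.97]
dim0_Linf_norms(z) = [4.88, 4.04, 4.13]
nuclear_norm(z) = 16.36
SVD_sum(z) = [[3.25, 2.02, -3.31],[-0.39, -0.24, 0.40],[1.51, 0.94, -1.53]] + [[-1.36, 1.99, -0.12], [-0.61, 0.9, -0.06], [2.78, -4.07, 0.25]] + [[0.04,0.03,0.06], [2.61,2.01,3.79], [0.6,0.46,0.87]]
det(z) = 161.74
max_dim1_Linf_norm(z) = 4.88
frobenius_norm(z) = 9.45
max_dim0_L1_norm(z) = 9.38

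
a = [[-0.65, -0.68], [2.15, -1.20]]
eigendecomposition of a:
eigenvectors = [[0.11+0.48j, 0.11-0.48j], [0.87+0.00j, 0.87-0.00j]]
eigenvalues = [(-0.92+1.18j), (-0.92-1.18j)]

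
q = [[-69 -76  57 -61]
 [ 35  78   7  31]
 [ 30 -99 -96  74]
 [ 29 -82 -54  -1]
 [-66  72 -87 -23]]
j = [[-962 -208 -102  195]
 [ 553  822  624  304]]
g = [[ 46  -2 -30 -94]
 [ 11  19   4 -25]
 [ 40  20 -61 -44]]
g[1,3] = -25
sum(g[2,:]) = -45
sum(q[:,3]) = 20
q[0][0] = -69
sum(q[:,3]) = 20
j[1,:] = [553, 822, 624, 304]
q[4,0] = -66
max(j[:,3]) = 304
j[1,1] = 822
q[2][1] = -99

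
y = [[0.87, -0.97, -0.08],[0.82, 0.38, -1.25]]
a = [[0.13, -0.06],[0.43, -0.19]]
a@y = [[0.06, -0.15, 0.06], [0.22, -0.49, 0.20]]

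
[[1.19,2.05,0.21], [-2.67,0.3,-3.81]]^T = [[1.19, -2.67], [2.05, 0.30], [0.21, -3.81]]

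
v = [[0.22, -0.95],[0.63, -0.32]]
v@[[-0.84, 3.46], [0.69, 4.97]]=[[-0.84, -3.96],  [-0.75, 0.59]]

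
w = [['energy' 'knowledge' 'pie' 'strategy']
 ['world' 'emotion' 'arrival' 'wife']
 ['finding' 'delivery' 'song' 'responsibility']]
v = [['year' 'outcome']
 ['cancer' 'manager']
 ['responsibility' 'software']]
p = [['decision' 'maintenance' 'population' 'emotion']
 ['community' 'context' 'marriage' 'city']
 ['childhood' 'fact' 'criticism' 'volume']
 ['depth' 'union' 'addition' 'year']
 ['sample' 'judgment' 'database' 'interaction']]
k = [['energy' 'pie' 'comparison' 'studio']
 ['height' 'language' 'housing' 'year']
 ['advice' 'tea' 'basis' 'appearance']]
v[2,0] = 'responsibility'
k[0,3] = 'studio'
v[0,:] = ['year', 'outcome']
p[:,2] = ['population', 'marriage', 'criticism', 'addition', 'database']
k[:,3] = ['studio', 'year', 'appearance']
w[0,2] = 'pie'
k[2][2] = 'basis'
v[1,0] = 'cancer'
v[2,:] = ['responsibility', 'software']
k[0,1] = 'pie'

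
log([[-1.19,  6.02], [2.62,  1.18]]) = [[1.42+2.02j, (-0-2.28j)],[(-0-0.99j), 1.42+1.12j]]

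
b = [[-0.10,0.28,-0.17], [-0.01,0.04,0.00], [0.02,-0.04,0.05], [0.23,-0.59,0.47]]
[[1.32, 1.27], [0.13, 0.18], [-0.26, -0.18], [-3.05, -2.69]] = b@[[-5.27, 1.03], [1.91, 4.77], [-1.51, -0.24]]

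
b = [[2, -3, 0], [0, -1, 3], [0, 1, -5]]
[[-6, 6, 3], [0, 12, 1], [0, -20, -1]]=b @[[-3, 3, 0], [0, 0, -1], [0, 4, 0]]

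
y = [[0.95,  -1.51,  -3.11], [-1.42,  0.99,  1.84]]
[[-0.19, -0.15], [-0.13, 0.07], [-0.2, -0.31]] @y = [[0.03, 0.14, 0.31],[-0.22, 0.27, 0.53],[0.25, -0.00, 0.05]]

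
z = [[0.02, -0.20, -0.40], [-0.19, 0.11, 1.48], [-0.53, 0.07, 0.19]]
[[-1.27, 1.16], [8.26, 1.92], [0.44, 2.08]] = z @ [[0.6, -4.63],  [-5.77, -9.0],  [6.09, 1.37]]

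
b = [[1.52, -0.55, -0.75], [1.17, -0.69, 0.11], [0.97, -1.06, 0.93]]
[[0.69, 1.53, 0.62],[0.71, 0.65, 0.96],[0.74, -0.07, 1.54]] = b @[[0.81, 0.53, 0.26], [0.41, -0.18, -0.9], [0.42, -0.83, 0.36]]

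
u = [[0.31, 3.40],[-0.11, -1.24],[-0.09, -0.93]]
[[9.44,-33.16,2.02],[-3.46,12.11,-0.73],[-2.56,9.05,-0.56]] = u @ [[-4.98, 4.37, 1.7], [3.23, -10.15, 0.44]]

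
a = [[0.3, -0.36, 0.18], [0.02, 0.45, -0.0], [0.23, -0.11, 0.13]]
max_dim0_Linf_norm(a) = 0.45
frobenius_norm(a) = 0.73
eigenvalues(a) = [(-0+0j), (0.44+0.08j), (0.44-0.08j)]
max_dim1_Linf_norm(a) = 0.45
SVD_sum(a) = [[0.22, -0.42, 0.13], [-0.17, 0.32, -0.10], [0.10, -0.20, 0.06]] + [[0.08, 0.06, 0.05], [0.19, 0.13, 0.10], [0.13, 0.09, 0.07]] + [[-0.0, 0.00, 0.0],[-0.0, 0.0, 0.0],[0.00, -0.00, -0.0]]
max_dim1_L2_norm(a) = 0.5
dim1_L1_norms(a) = [0.84, 0.47, 0.47]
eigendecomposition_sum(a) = [[(-0-0j), (-0-0j), -0j], [0.00+0.00j, 0.00+0.00j, (-0+0j)], [0.00+0.00j, 0.00+0.00j, -0.00+0.00j]] + [[0.15+0.06j, (-0.18+0.85j), (0.09+0.01j)], [(0.01-0.04j), (0.22+0.02j), -0.02j], [(0.11+0.03j), (-0.06+0.64j), 0.07-0.00j]] + [[(0.15-0.06j), (-0.18-0.85j), 0.09-0.01j], [(0.01+0.04j), 0.22-0.02j, 0.00+0.02j], [(0.11-0.03j), (-0.06-0.64j), (0.07+0j)]]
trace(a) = 0.88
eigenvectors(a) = [[0.49+0.00j, -0.79+0.00j, (-0.79-0j)],[(-0.02+0j), 0.02+0.20j, 0.02-0.20j],[(-0.87+0j), -0.57+0.07j, -0.57-0.07j]]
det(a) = -0.00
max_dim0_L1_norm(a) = 0.92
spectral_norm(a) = 0.66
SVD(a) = [[-0.74, -0.35, -0.57], [0.57, -0.78, -0.27], [-0.35, -0.53, 0.78]] @ diag([0.6587976982234932, 0.3205917276091855, 0.0025567565361612325]) @ [[-0.44, 0.85, -0.27], [-0.75, -0.52, -0.41], [0.49, -0.02, -0.87]]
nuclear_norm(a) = 0.98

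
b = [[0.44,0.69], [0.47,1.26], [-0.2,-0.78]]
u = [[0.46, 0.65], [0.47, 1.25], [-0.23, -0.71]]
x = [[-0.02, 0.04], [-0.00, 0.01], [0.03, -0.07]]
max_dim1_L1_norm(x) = 0.1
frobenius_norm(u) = 1.72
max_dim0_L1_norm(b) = 2.73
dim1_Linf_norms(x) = [0.04, 0.01, 0.07]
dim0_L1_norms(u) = [1.16, 2.61]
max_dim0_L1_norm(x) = 0.12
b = u + x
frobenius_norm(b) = 1.77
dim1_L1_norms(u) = [1.11, 1.72, 0.94]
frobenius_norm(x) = 0.09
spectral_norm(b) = 1.76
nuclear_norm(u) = 1.90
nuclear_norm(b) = 1.95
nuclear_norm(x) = 0.09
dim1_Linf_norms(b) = [0.69, 1.26, 0.78]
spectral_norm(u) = 1.71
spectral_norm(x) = 0.09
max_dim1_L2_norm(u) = 1.34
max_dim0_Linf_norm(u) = 1.25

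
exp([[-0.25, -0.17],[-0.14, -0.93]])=[[0.79, -0.1], [-0.08, 0.4]]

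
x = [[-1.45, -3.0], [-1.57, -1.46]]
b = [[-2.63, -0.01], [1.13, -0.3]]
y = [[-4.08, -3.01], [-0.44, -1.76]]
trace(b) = -2.93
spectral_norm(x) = 3.91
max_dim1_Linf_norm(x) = 3.0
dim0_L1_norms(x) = [3.02, 4.46]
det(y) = 5.86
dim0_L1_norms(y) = [4.52, 4.77]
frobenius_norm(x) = 3.96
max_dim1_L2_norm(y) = 5.07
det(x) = -2.59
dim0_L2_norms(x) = [2.14, 3.34]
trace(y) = -5.84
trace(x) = -2.91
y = b + x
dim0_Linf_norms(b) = [2.63, 0.3]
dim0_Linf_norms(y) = [4.08, 3.01]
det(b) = 0.80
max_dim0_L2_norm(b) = 2.86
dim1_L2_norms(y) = [5.07, 1.81]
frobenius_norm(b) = 2.88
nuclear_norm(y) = 6.38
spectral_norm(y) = 5.27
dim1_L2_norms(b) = [2.63, 1.17]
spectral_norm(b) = 2.86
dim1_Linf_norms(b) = [2.63, 1.13]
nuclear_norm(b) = 3.14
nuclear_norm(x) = 4.57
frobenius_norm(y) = 5.38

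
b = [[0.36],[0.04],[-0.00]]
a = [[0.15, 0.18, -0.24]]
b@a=[[0.05, 0.06, -0.09], [0.01, 0.01, -0.01], [0.0, 0.0, 0.00]]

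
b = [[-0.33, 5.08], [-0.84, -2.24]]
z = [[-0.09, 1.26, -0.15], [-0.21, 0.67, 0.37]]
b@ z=[[-1.04, 2.99, 1.93],[0.55, -2.56, -0.7]]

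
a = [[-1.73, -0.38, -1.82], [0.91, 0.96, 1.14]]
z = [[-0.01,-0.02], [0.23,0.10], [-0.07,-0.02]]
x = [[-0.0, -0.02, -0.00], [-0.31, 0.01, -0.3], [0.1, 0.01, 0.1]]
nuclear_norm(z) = 0.28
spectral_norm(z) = 0.26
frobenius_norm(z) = 0.26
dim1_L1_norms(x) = [0.02, 0.62, 0.21]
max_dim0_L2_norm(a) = 2.15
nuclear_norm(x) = 0.48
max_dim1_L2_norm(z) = 0.25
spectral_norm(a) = 3.02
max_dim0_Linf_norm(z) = 0.23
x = z @ a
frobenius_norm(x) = 0.45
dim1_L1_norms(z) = [0.03, 0.33, 0.09]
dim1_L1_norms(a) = [3.93, 3.01]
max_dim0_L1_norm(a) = 2.96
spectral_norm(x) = 0.45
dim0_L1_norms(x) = [0.41, 0.04, 0.4]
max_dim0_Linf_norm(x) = 0.31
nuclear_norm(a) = 3.64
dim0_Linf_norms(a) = [1.73, 0.96, 1.82]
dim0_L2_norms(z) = [0.24, 0.1]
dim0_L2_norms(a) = [1.95, 1.03, 2.15]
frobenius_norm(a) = 3.08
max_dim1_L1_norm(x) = 0.62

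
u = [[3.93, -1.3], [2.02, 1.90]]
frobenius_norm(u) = 4.98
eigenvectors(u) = [[(0.39+0.49j), 0.39-0.49j], [(0.78+0j), 0.78-0.00j]]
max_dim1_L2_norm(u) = 4.14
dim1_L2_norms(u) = [4.14, 2.77]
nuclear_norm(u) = 6.71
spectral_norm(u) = 4.43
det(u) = 10.09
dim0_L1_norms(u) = [5.95, 3.2]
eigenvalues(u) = [(2.92+1.26j), (2.92-1.26j)]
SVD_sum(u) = [[4.01, -0.36], [1.84, -0.16]] + [[-0.08, -0.94],[0.18, 2.06]]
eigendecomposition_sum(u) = [[1.96-0.54j, -0.65+1.50j], [1.01-2.33j, (0.95+1.8j)]] + [[(1.97+0.54j), (-0.65-1.5j)], [1.01+2.33j, 0.95-1.80j]]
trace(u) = 5.83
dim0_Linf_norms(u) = [3.93, 1.9]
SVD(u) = [[-0.91, -0.42], [-0.42, 0.91]] @ diag([4.431474782603547, 2.2775713492992584]) @ [[-1.0, 0.09], [0.09, 1.0]]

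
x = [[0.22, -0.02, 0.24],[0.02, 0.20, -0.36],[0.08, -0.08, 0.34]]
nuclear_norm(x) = 0.85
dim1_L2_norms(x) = [0.33, 0.41, 0.36]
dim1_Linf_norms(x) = [0.24, 0.36, 0.34]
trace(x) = 0.76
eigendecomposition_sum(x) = [[0.01, -0.01, -0.02], [-0.02, 0.02, 0.05], [-0.01, 0.01, 0.02]] + [[0.13, 0.07, -0.04], [0.14, 0.08, -0.04], [0.00, 0.00, -0.00]] + [[0.08, -0.08, 0.3], [-0.1, 0.10, -0.36], [0.08, -0.09, 0.32]]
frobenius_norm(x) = 0.64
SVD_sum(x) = [[0.06, -0.09, 0.26], [-0.09, 0.12, -0.36], [0.08, -0.11, 0.33]] + [[0.15, 0.08, -0.01], [0.12, 0.06, -0.01], [0.01, 0.01, -0.00]] + [[0.01, -0.01, -0.01],  [-0.01, 0.01, 0.01],  [-0.01, 0.03, 0.01]]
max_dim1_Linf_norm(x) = 0.36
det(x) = 0.01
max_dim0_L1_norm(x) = 0.94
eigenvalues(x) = [0.05, 0.21, 0.5]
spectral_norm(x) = 0.60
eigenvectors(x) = [[0.38, -0.69, 0.52], [-0.86, -0.73, -0.64], [-0.34, -0.02, 0.57]]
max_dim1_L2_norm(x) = 0.41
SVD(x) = [[-0.47,-0.79,-0.41], [0.65,-0.61,0.44], [-0.60,-0.06,0.8]] @ diag([0.5970364855946829, 0.2162874488675276, 0.039587552729699375]) @ [[-0.23, 0.31, -0.92], [-0.88, -0.47, 0.06], [-0.42, 0.82, 0.39]]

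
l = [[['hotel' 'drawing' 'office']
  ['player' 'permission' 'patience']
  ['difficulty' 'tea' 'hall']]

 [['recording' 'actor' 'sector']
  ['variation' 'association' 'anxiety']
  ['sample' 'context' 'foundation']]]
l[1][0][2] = 'sector'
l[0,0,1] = 'drawing'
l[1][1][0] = 'variation'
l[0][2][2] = 'hall'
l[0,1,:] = ['player', 'permission', 'patience']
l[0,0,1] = 'drawing'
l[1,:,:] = [['recording', 'actor', 'sector'], ['variation', 'association', 'anxiety'], ['sample', 'context', 'foundation']]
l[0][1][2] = 'patience'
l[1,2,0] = 'sample'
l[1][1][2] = 'anxiety'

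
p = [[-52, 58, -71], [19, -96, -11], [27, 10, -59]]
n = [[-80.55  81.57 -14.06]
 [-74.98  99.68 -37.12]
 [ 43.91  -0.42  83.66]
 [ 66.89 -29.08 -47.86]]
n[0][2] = -14.06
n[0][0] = -80.55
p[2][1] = 10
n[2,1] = -0.42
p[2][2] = -59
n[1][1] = 99.68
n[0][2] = -14.06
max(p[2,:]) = 27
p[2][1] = 10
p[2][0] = 27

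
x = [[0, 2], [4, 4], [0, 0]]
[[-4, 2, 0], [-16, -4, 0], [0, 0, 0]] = x @ [[-2, -2, 0], [-2, 1, 0]]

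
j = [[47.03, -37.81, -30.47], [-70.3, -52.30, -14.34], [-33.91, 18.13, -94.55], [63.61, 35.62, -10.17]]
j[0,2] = -30.47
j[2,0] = -33.91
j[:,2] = [-30.47, -14.34, -94.55, -10.17]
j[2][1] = 18.13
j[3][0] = 63.61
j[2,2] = -94.55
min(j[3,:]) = -10.17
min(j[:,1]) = -52.3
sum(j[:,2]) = -149.53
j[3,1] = 35.62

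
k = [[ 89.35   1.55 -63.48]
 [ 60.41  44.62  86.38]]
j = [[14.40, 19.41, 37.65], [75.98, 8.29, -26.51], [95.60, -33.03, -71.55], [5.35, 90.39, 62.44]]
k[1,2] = 86.38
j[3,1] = 90.39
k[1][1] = 44.62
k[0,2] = -63.48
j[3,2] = 62.44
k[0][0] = 89.35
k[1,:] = [60.41, 44.62, 86.38]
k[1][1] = 44.62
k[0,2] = -63.48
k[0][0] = 89.35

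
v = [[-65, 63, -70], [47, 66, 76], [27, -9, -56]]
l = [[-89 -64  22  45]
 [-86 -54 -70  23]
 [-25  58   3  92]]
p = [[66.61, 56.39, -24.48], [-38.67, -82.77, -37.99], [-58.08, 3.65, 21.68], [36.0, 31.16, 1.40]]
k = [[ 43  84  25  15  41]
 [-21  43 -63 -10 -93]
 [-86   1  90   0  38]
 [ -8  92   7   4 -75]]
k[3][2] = 7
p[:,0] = [66.61, -38.67, -58.08, 36.0]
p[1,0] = -38.67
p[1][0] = -38.67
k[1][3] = -10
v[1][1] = 66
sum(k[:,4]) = -89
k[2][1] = 1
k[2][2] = 90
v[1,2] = 76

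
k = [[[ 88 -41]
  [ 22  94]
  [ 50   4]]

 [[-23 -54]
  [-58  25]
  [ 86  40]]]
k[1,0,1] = -54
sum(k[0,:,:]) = 217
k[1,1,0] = -58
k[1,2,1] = 40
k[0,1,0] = 22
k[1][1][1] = 25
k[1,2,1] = 40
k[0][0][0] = 88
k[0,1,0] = 22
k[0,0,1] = -41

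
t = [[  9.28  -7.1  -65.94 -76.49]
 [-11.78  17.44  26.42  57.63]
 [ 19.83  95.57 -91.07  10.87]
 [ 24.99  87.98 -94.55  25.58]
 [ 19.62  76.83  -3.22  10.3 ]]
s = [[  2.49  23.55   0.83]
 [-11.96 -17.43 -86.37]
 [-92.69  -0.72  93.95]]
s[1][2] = -86.37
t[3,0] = 24.99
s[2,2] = 93.95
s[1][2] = -86.37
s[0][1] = 23.55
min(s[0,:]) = 0.83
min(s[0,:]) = 0.83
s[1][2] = -86.37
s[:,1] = [23.55, -17.43, -0.72]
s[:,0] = [2.49, -11.96, -92.69]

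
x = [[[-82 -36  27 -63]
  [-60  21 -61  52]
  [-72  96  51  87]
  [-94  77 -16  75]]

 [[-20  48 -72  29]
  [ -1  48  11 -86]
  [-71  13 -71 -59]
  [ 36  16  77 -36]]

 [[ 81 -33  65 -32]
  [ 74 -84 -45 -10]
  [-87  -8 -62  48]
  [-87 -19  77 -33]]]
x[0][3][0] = -94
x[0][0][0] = -82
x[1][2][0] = -71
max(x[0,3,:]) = 77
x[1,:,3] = [29, -86, -59, -36]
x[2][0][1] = -33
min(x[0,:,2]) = -61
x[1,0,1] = 48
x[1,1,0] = -1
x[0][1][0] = -60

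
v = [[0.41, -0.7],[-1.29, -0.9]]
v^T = [[0.41, -1.29], [-0.70, -0.9]]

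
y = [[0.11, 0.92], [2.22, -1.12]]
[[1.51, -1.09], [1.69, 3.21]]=y @ [[1.5, 0.80], [1.46, -1.28]]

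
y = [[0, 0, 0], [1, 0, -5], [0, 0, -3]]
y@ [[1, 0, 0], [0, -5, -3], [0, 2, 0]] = [[0, 0, 0], [1, -10, 0], [0, -6, 0]]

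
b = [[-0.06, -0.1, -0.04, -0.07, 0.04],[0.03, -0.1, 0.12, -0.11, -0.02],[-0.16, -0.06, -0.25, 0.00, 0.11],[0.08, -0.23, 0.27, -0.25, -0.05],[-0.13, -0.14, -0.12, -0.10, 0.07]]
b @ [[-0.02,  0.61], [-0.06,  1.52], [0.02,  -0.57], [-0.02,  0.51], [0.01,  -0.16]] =[[0.01, -0.21], [0.01, -0.26], [0.0, -0.06], [0.02, -0.57], [0.01, -0.29]]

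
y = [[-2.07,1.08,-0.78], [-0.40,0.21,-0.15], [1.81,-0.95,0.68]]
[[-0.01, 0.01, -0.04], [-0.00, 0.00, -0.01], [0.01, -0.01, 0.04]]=y@ [[-0.01, -0.01, -0.00], [-0.03, -0.01, -0.03], [0.00, -0.00, 0.01]]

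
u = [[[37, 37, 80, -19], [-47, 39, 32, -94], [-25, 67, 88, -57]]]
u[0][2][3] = -57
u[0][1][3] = -94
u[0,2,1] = 67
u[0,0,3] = -19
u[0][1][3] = -94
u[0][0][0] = 37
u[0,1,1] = 39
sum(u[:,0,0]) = 37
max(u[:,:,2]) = 88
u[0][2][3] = -57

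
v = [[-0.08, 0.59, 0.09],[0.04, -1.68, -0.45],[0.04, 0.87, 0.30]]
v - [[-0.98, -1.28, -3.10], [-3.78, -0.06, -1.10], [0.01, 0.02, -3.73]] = [[0.90, 1.87, 3.19], [3.82, -1.62, 0.65], [0.03, 0.85, 4.03]]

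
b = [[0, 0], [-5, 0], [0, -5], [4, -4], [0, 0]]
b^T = [[0, -5, 0, 4, 0], [0, 0, -5, -4, 0]]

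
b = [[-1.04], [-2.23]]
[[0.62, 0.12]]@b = [[-0.91]]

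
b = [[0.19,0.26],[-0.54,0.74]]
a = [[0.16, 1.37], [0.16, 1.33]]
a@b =[[-0.71, 1.06], [-0.69, 1.03]]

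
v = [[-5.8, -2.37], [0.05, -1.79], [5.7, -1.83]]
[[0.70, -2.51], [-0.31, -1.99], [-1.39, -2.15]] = v @ [[-0.19, -0.02],[0.17, 1.11]]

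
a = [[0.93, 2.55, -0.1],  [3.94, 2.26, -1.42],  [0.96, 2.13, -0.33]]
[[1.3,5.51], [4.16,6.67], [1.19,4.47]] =a @ [[1.14, 1.16], [0.11, 1.79], [0.41, 1.37]]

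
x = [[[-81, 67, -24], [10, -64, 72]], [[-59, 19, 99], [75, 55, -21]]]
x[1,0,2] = 99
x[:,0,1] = [67, 19]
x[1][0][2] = 99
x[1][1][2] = -21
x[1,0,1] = 19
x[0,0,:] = [-81, 67, -24]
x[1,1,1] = 55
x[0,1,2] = 72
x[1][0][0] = -59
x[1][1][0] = 75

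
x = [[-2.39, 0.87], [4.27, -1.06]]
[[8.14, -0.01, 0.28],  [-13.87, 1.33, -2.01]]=x@[[-2.91, 0.97, -1.23],[1.36, 2.65, -3.06]]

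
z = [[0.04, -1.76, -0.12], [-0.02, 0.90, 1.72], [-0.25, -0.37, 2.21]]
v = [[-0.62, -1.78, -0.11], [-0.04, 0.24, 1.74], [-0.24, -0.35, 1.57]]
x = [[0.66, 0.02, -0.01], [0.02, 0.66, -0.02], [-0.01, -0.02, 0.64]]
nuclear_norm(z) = 4.94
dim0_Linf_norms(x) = [0.66, 0.66, 0.64]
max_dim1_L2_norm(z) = 2.25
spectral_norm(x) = 0.69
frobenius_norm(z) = 3.46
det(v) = 0.01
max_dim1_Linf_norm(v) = 1.78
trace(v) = 1.19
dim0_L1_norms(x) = [0.69, 0.7, 0.67]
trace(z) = 3.15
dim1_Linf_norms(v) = [1.78, 1.74, 1.57]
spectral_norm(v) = 2.35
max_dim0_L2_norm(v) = 2.35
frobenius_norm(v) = 3.05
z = v + x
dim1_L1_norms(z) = [1.92, 2.64, 2.83]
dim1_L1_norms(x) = [0.69, 0.7, 0.67]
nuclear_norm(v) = 4.29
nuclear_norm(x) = 1.96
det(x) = 0.28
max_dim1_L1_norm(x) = 0.7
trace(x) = 1.96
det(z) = 0.76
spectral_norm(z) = 2.85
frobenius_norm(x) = 1.13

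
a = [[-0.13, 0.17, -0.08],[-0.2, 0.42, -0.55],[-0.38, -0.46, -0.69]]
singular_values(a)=[1.0, 0.63, 0.1]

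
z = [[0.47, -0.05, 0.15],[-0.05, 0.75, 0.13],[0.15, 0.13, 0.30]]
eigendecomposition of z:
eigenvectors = [[-0.48, -0.88, -0.04], [-0.23, 0.09, 0.97], [0.85, -0.47, 0.25]]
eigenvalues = [0.18, 0.56, 0.79]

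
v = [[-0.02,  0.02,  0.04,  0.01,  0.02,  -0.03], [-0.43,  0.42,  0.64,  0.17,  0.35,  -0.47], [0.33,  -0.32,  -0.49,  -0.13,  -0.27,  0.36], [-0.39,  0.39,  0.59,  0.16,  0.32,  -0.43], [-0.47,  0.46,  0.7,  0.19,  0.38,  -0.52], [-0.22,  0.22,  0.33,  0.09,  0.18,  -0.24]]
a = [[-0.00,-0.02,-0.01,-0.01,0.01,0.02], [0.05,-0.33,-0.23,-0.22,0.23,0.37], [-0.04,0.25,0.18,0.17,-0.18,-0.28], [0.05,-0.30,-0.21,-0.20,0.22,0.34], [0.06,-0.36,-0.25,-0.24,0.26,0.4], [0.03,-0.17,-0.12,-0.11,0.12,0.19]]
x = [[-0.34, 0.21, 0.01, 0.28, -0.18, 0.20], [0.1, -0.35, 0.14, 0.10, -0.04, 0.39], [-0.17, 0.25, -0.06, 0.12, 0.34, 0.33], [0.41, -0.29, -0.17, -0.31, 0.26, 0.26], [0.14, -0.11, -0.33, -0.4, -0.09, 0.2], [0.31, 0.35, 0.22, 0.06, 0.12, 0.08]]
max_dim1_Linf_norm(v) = 0.7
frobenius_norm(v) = 2.11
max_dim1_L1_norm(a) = 1.57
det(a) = -0.00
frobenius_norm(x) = 1.45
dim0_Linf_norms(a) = [0.06, 0.36, 0.25, 0.24, 0.26, 0.4]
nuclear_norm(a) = 1.28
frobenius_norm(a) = 1.25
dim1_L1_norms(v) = [0.14, 2.48, 1.9, 2.28, 2.72, 1.28]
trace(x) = -1.07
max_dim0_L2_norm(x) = 0.67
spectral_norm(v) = 2.11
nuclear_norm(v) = 2.14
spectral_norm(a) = 1.25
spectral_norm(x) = 0.97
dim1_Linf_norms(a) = [0.02, 0.37, 0.28, 0.34, 0.4, 0.19]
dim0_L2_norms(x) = [0.66, 0.67, 0.46, 0.6, 0.49, 0.64]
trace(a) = 0.10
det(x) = 0.00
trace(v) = 0.21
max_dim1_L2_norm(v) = 1.17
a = v @ x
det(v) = 0.00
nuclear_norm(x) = 3.11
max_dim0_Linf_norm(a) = 0.4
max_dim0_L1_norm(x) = 1.56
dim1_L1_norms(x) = [1.22, 1.12, 1.27, 1.7, 1.27, 1.14]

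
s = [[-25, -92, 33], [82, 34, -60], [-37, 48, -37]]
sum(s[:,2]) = -64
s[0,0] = -25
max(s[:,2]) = 33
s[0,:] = [-25, -92, 33]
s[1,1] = 34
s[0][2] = 33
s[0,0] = -25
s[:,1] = [-92, 34, 48]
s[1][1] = 34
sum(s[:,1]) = -10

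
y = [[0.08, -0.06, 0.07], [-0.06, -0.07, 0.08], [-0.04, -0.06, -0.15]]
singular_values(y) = [0.19, 0.11, 0.09]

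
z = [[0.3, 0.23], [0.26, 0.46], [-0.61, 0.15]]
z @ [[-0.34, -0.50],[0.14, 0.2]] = [[-0.07,  -0.1],[-0.02,  -0.04],[0.23,  0.34]]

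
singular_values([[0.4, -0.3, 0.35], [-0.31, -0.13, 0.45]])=[0.65, 0.52]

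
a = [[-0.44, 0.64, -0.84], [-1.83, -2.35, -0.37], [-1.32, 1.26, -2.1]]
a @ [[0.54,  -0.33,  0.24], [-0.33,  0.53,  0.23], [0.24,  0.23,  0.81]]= [[-0.65, 0.29, -0.64], [-0.30, -0.73, -1.28], [-1.63, 0.62, -1.73]]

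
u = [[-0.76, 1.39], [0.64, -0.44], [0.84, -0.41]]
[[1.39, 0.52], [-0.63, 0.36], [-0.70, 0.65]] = u @ [[-0.47, 1.31], [0.74, 1.09]]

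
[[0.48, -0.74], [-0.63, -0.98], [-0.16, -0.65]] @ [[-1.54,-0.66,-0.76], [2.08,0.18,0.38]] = [[-2.28, -0.45, -0.65], [-1.07, 0.24, 0.11], [-1.11, -0.01, -0.13]]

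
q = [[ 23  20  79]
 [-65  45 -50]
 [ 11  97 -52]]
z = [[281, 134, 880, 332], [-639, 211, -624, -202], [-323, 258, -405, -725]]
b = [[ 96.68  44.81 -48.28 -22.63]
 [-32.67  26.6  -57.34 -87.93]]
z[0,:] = [281, 134, 880, 332]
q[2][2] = -52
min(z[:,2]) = -624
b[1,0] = -32.67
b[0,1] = 44.81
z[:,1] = [134, 211, 258]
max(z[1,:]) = 211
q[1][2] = -50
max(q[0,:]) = 79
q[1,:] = [-65, 45, -50]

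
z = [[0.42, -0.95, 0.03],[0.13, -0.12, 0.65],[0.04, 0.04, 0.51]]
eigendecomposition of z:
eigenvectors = [[(0.91+0j), (0.96+0j), 0.96-0.00j], [0.39+0.00j, (0.02-0.18j), (0.02+0.18j)], [-0.10+0.00j, (-0.13-0.14j), -0.13+0.14j]]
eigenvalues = [(0.01+0j), (0.4+0.18j), (0.4-0.18j)]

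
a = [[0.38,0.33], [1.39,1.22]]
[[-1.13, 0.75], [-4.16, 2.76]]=a@[[-0.58, 1.15], [-2.75, 0.95]]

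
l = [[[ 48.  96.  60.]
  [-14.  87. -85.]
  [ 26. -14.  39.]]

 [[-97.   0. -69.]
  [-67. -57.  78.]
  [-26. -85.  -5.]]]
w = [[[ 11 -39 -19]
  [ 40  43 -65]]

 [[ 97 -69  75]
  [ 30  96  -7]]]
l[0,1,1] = 87.0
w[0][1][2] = -65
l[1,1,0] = -67.0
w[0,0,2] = -19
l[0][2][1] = -14.0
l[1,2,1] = -85.0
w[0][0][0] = 11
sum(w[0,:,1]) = 4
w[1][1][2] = -7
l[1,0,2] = -69.0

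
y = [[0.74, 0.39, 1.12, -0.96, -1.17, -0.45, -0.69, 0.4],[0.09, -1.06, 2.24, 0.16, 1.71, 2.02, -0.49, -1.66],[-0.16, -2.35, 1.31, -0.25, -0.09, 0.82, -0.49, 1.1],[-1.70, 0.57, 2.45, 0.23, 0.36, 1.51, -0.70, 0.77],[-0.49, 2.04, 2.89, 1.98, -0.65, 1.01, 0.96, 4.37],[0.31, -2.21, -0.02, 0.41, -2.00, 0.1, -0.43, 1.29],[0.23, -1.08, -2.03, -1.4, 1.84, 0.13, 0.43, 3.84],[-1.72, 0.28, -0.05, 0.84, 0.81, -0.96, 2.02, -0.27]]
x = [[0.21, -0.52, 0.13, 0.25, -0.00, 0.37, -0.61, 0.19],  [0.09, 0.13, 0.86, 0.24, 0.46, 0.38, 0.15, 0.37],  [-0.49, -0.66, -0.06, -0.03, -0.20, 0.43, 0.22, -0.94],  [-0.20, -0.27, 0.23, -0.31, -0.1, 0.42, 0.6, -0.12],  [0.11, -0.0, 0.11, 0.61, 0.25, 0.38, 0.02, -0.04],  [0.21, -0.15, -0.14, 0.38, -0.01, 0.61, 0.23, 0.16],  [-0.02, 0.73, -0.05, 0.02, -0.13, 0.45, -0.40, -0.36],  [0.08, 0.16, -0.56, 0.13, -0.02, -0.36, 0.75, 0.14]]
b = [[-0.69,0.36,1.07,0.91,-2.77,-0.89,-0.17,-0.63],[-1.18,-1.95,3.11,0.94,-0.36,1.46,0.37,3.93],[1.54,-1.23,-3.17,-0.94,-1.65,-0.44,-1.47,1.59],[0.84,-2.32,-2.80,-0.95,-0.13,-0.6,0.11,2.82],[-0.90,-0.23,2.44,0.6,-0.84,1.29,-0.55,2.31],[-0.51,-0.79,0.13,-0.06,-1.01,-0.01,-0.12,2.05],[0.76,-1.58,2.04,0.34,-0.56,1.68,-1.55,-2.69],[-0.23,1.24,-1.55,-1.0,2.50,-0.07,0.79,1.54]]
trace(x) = 0.57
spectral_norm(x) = 1.53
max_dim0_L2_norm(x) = 1.26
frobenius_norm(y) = 11.30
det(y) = -520.58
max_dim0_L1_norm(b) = 17.56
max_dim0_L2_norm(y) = 6.35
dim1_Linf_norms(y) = [1.17, 2.24, 2.35, 2.45, 4.37, 2.21, 3.84, 2.02]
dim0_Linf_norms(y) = [1.72, 2.35, 2.89, 1.98, 2.0, 2.02, 2.02, 4.37]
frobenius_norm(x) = 2.89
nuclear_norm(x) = 6.77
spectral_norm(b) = 7.40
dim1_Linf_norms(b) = [2.77, 3.93, 3.17, 2.82, 2.44, 2.05, 2.69, 2.5]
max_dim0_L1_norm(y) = 13.7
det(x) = -0.00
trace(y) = 0.83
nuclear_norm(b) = 25.18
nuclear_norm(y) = 26.91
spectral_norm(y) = 6.81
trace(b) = -7.62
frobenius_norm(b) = 12.10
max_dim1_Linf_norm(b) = 3.93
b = x @ y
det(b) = 0.02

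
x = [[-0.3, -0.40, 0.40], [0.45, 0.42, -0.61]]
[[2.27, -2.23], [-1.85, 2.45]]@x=[[-1.68, -1.84, 2.27],  [1.66, 1.77, -2.23]]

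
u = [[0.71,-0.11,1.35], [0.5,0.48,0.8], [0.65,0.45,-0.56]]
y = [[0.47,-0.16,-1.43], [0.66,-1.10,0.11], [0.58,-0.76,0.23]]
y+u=[[1.18,-0.27,-0.08], [1.16,-0.62,0.91], [1.23,-0.31,-0.33]]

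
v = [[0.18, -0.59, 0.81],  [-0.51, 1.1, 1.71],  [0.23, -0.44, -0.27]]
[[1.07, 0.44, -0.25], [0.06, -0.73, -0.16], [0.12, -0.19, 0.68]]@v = [[-0.09, -0.04, 1.69], [0.35, -0.77, -1.16], [0.27, -0.58, -0.41]]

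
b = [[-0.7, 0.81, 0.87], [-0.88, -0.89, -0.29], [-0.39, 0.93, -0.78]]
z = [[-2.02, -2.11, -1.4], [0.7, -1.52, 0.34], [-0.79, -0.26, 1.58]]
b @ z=[[1.29, 0.02, 2.63], [1.38, 3.28, 0.47], [2.06, -0.39, -0.37]]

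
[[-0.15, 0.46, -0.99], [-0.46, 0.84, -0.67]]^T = [[-0.15, -0.46], [0.46, 0.84], [-0.99, -0.67]]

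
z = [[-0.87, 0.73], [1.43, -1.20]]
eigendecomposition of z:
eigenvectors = [[0.64, -0.52], [0.77, 0.85]]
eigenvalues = [-0.0, -2.07]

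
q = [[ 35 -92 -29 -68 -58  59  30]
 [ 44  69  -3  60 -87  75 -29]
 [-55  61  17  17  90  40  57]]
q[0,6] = 30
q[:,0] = [35, 44, -55]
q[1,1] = 69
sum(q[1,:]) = 129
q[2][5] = 40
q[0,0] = 35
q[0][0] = 35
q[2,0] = -55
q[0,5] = 59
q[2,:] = [-55, 61, 17, 17, 90, 40, 57]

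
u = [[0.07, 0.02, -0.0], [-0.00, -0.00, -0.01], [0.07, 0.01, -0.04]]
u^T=[[0.07, -0.0, 0.07], [0.02, -0.0, 0.01], [-0.0, -0.01, -0.04]]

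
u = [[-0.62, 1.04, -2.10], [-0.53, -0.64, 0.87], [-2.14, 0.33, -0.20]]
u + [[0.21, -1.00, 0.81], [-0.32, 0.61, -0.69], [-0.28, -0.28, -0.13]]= [[-0.41,0.04,-1.29], [-0.85,-0.03,0.18], [-2.42,0.05,-0.33]]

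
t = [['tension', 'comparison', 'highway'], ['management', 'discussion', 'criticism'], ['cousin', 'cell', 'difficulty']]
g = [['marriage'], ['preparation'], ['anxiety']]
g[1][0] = 'preparation'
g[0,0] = 'marriage'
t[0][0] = 'tension'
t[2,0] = 'cousin'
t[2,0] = 'cousin'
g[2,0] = 'anxiety'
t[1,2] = 'criticism'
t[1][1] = 'discussion'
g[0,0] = 'marriage'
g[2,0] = 'anxiety'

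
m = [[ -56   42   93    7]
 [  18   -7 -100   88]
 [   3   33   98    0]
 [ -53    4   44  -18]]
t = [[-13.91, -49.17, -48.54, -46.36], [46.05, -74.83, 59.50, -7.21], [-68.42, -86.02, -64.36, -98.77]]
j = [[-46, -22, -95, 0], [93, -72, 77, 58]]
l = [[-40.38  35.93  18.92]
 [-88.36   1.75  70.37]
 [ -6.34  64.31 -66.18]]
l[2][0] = -6.34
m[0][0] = -56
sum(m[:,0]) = -88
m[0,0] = -56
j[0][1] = -22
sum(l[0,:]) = 14.469999999999999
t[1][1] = -74.83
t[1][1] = -74.83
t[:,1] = [-49.17, -74.83, -86.02]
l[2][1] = 64.31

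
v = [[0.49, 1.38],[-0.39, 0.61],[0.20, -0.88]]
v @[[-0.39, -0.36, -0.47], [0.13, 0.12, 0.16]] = [[-0.01, -0.01, -0.01], [0.23, 0.21, 0.28], [-0.19, -0.18, -0.23]]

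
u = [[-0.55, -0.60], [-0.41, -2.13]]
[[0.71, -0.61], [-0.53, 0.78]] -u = [[1.26,-0.01], [-0.12,2.91]]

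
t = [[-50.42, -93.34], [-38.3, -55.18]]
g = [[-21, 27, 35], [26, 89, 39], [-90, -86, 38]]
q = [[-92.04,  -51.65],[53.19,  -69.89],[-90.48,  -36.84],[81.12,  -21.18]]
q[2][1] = -36.84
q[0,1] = -51.65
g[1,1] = 89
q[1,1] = -69.89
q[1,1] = -69.89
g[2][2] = 38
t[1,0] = -38.3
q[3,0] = 81.12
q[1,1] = -69.89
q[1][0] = 53.19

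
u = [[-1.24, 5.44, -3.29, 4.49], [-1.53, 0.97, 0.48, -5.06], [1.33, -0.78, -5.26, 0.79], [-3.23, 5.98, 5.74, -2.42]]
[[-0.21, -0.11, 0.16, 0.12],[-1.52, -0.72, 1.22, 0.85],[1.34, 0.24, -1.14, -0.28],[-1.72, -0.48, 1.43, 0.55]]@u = [[0.25, -0.66, 0.49, -0.55], [1.86, -4.84, 3.12, -4.27], [-2.64, 6.74, 0.10, 4.58], [2.99, -7.65, 1.06, -5.5]]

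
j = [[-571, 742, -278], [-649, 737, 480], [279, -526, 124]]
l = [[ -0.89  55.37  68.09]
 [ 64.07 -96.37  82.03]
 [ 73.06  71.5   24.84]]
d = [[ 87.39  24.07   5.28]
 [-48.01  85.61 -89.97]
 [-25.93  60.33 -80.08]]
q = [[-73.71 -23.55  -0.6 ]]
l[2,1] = 71.5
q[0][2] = -0.6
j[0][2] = -278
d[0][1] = 24.07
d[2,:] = [-25.93, 60.33, -80.08]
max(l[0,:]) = 68.09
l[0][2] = 68.09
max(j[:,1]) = 742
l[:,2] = [68.09, 82.03, 24.84]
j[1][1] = 737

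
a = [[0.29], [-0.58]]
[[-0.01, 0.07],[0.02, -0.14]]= a @[[-0.04, 0.24]]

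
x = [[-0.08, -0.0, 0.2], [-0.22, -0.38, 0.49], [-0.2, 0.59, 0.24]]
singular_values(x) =[0.71, 0.65, 0.02]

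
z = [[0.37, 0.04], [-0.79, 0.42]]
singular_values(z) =[0.95, 0.2]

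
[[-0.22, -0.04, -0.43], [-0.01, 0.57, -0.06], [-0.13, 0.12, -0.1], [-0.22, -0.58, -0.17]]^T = [[-0.22,-0.01,-0.13,-0.22], [-0.04,0.57,0.12,-0.58], [-0.43,-0.06,-0.1,-0.17]]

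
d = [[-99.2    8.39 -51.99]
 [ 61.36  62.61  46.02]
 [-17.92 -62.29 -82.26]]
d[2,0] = -17.92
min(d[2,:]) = -82.26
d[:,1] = [8.39, 62.61, -62.29]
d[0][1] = 8.39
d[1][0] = 61.36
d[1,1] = 62.61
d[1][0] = 61.36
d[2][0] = -17.92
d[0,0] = -99.2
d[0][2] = -51.99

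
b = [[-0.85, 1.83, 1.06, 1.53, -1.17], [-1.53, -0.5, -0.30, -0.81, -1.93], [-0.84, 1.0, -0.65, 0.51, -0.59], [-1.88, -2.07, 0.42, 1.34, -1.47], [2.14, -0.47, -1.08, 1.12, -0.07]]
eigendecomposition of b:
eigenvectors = [[-0.65+0.00j, -0.65-0.00j, 0.27-0.36j, (0.27+0.36j), -0.12+0.00j], [(-0.07-0.4j), (-0.07+0.4j), (-0.19+0.35j), -0.19-0.35j, -0.48+0.00j], [(-0.23-0.19j), (-0.23+0.19j), 0.58+0.00j, (0.58-0j), -0.09+0.00j], [(-0.12-0.38j), (-0.12+0.38j), -0.19+0.20j, -0.19-0.20j, 0.75+0.00j], [(-0.02+0.4j), -0.02-0.40j, -0.16+0.45j, -0.16-0.45j, (0.43+0j)]]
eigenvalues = [(-0.02+3.05j), (-0.02-3.05j), (-1.38+0.85j), (-1.38-0.85j), (2.06+0j)]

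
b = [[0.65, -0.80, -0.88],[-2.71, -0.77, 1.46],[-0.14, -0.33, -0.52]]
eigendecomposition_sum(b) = [[1.19, -0.31, -0.76],[-1.35, 0.36, 0.87],[0.14, -0.04, -0.09]] + [[-0.65, -0.55, 0.22], [-1.30, -1.09, 0.43], [-0.49, -0.41, 0.16]] + [[0.12, 0.07, -0.33], [-0.06, -0.03, 0.17], [0.2, 0.12, -0.59]]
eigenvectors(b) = [[0.66, -0.43, 0.48],[-0.75, -0.85, -0.24],[0.08, -0.32, 0.85]]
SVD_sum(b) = [[0.74,0.14,-0.44], [-2.68,-0.50,1.60], [0.08,0.01,-0.05]] + [[-0.16, -0.87, -0.53], [-0.05, -0.25, -0.16], [-0.09, -0.48, -0.29]] + [[0.07,-0.07,0.09], [0.01,-0.02,0.02], [-0.13,0.13,-0.18]]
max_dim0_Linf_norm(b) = 2.71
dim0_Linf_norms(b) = [2.71, 0.8, 1.46]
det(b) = 1.17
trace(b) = -0.64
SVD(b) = [[-0.27, -0.85, -0.46], [0.96, -0.25, -0.10], [-0.03, -0.47, 0.88]] @ diag([3.2772817840726893, 1.215410721901868, 0.29428028284495594]) @ [[-0.85, -0.16, 0.50], [0.15, 0.84, 0.52], [-0.51, 0.52, -0.69]]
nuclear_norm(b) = 4.79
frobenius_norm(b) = 3.51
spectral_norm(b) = 3.28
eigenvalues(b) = [1.46, -1.59, -0.51]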